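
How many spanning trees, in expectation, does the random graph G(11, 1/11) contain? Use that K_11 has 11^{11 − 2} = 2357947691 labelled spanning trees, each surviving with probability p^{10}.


K_11 has 11^{11 − 2} = 2357947691 labelled spanning trees.
For each such spanning tree H, let X_H = 1 if all 10 edges of H are present in G. Then P[X_H = 1] = p^{10} = (1/11)^{10} = 1/25937424601.
By linearity: E[X] = Σ_H E[X_H] = 2357947691 · p^{10} = 2357947691 · 1/25937424601 = 1/11.
Numerically: E[X] ≈ 0.0909.

E[X] = 2357947691 · (1/11)^{10} = 1/11 ≈ 0.0909.


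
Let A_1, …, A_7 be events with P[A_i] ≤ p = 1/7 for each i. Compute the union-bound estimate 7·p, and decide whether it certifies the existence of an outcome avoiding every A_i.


Union bound: P[∪_{i=1}^{7} A_i] ≤ Σ_i P[A_i] ≤ 7·p = 7·(1/7) = 1.
Numerically: 1 ≈ 1.0000.
Is 1 < 1? NO.
Since the bound 1 is ≥ 1, the union bound is uninformative here; it does NOT by itself certify existence.

7·p = 1 ≈ 1.0000; existence NOT certified by the union bound.


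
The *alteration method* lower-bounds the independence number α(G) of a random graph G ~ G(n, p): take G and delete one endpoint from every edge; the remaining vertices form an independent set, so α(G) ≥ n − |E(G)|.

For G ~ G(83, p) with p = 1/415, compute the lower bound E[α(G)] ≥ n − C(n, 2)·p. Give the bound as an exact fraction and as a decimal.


E[|E(G)|] = C(83, 2)·p = 3403 · (1/415) = 41/5.
E[α(G)] ≥ n − E[|E(G)|] = 83 − 41/5 = 374/5.
Numerically: ≈ 74.800000.
(This is only a lower bound; the true E[α(G)] may be larger.)

E[α(G)] ≥ 374/5 ≈ 74.800000.


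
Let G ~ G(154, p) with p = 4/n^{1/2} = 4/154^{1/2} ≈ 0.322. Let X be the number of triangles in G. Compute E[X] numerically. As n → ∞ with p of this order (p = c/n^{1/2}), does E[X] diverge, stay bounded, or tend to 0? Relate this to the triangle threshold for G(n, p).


Number of potential triangles: C(154, 3) = 596904.
Each occurs with probability p³ ≈ (0.322)³ ≈ 3.34887e-02.
By linearity: E[X] = C(154, 3)·p³ ≈ 596904 · 3.34887e-02 ≈ 19989.567.
Since α = 1/2 < 1, p = c/n^{1/2} ≫ 1/n is above the triangle threshold p ~ 1/n. Asymptotically E[X] ~ (c³/6)·n^{3(1−α)} = (4³/6)·n^{1.5} → ∞; triangles are abundant w.h.p.

E[X] ≈ 19989.567; in regime p = Θ(1/n^{1/2}) E[X] diverges (above the triangle threshold p ~ 1/n).


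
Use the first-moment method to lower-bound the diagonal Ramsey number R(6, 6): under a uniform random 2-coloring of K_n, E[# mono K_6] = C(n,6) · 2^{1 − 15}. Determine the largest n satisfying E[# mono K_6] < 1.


We need C(n, 6) · 2^{1 − 15} < 1, i.e. C(n, 6) < 2^{15 − 1} = 16384.
Check values of n near the boundary:
  n = 12: C(12, 6) = 924; 924 < 16384? YES
  n = 13: C(13, 6) = 1716; 1716 < 16384? YES
  n = 14: C(14, 6) = 3003; 3003 < 16384? YES
  n = 15: C(15, 6) = 5005; 5005 < 16384? YES
  n = 16: C(16, 6) = 8008; 8008 < 16384? YES
  n = 17: C(17, 6) = 12376; 12376 < 16384? YES
  n = 18: C(18, 6) = 18564; 18564 < 16384? NO
  n = 19: C(19, 6) = 27132; 27132 < 16384? NO
The largest n with C(n, 6) < 16384 is n = 17 (where E[X] = 1547/2048 ≈ 0.75537). Hence R(6, 6) > 17, i.e. R(6, 6) ≥ 18.

Largest n = 17; hence R(6, 6) > 17.


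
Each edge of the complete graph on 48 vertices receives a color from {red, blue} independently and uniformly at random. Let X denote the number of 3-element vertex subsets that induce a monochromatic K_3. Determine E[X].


Let X = Σ_S X_S over the C(48, 3) = 17296 subsets S of size 3, where X_S = 1 if the K_3 on S is monochromatic.
For a fixed S, the K_3 on S has C(3, 2) = 3 edges. P[all 3 edges red] = (1/2)^3, and likewise for blue, so P[monochromatic] = 2·(1/2)^3 = 2^{1 − 3} = 1/4.
By linearity: E[X] = C(48, 3) · 2^{1 − 3} = 17296 · 1/4 = 4324.
Numerically: E[X] ≈ 4324.000000.

E[X] = C(48,3)·2^(1−C(3,2)) = 4324 ≈ 4324.000000.


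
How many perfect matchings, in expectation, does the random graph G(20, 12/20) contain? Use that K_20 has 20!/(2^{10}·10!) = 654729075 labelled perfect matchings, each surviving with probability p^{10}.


K_20 has 20!/(2^{10}·10!) = 654729075 labelled perfect matchings.
For each such perfect matching H, let X_H = 1 if all 10 edges of H are present in G. Then P[X_H = 1] = p^{10} = (3/5)^{10} = 59049/9765625.
By linearity: E[X] = Σ_H E[X_H] = 654729075 · p^{10} = 654729075 · 59049/9765625 = 1546443885987/390625.
Numerically: E[X] ≈ 3.96e+06.

E[X] = 654729075 · (3/5)^{10} = 1546443885987/390625 ≈ 3.96e+06.


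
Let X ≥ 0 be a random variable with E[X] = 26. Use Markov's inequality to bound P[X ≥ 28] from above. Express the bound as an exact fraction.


μ = E[X] = 26, a = 28.
Markov: P[X ≥ 28] ≤ μ/a = (26)/28 = 13/14.
Numerically: ≈ 0.9286.
(Since a = 28 > μ = 26.0000, the bound 13/14 is < 1 and informative.)

P[X ≥ 28] ≤ 13/14 ≈ 0.9286.


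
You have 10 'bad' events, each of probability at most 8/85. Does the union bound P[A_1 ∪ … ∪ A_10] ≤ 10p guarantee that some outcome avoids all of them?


Union bound: P[∪_{i=1}^{10} A_i] ≤ Σ_i P[A_i] ≤ 10·p = 10·(8/85) = 16/17.
Numerically: 16/17 ≈ 0.9412.
Is 16/17 < 1? YES.
Since P[∪ A_i] ≤ 16/17 < 1, the complement has P[∩ A_i^c] ≥ 1 − 16/17 = 1/17 > 0, so some outcome avoids every A_i.

10·p = 16/17 ≈ 0.9412; existence CERTIFIED by the union bound.


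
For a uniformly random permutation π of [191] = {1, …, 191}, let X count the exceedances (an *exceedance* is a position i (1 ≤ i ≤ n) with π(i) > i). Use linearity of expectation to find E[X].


Write X = Σ_{i=1}^{191} X_i, where X_i = 1_{π(i) > i}.
For each fixed i, π(i) is uniform over {1, …, 191} (marginal of a uniform permutation), so P[π(i) > i] = (n − i)/n. Summing: Σ_{i=1}^{191} (n − i)/n = (0 + 1 + … + 190)/191 = 191(191 − 1)/(2·191) = (191 − 1)/2.
Hence E[X] = Σ_{i=1}^{191} (191 − i)/191 = 95 ≈ 95.000000.

E[X] = 95 = 95.000000.


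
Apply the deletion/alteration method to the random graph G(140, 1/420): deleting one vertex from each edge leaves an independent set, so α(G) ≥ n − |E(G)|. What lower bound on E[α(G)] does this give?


E[|E(G)|] = C(140, 2)·p = 9730 · (1/420) = 139/6.
E[α(G)] ≥ n − E[|E(G)|] = 140 − 139/6 = 701/6.
Numerically: ≈ 116.8333.
(This is only a lower bound; the true E[α(G)] may be larger.)

E[α(G)] ≥ 701/6 ≈ 116.8333.


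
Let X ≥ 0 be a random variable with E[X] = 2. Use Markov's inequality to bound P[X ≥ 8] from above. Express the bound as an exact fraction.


μ = E[X] = 2, a = 8.
Markov: P[X ≥ 8] ≤ μ/a = (2)/8 = 1/4.
Numerically: ≈ 0.2500.
(Since a = 8 > μ = 2.0000, the bound 1/4 is < 1 and informative.)

P[X ≥ 8] ≤ 1/4 ≈ 0.2500.


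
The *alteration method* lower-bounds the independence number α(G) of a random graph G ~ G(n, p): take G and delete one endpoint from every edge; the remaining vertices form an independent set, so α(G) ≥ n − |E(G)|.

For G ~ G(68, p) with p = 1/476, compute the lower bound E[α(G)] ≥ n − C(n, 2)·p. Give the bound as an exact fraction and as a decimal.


E[|E(G)|] = C(68, 2)·p = 2278 · (1/476) = 67/14.
E[α(G)] ≥ n − E[|E(G)|] = 68 − 67/14 = 885/14.
Numerically: ≈ 63.214.
(This is only a lower bound; the true E[α(G)] may be larger.)

E[α(G)] ≥ 885/14 ≈ 63.214.


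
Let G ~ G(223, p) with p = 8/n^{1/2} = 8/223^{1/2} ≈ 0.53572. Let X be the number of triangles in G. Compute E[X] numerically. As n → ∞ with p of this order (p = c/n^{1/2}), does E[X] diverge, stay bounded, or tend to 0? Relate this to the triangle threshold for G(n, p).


Number of potential triangles: C(223, 3) = 1823471.
Each occurs with probability p³ ≈ (0.53572)³ ≈ 1.5374913e-01.
By linearity: E[X] = C(223, 3)·p³ ≈ 1823471 · 1.5374913e-01 ≈ 280357.07947.
Since α = 1/2 < 1, p = c/n^{1/2} ≫ 1/n is above the triangle threshold p ~ 1/n. Asymptotically E[X] ~ (c³/6)·n^{3(1−α)} = (8³/6)·n^{1.5} → ∞; triangles are abundant w.h.p.

E[X] ≈ 280357.07947; in regime p = Θ(1/n^{1/2}) E[X] diverges (above the triangle threshold p ~ 1/n).


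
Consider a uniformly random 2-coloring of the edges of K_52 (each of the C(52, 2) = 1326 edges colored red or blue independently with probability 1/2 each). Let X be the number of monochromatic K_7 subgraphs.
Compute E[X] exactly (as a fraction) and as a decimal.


Let X = Σ_S X_S over the C(52, 7) = 133784560 subsets S of size 7, where X_S = 1 if the K_7 on S is monochromatic.
For a fixed S, the K_7 on S has C(7, 2) = 21 edges. P[all 21 edges red] = (1/2)^21, and likewise for blue, so P[monochromatic] = 2·(1/2)^21 = 2^{1 − 21} = 1/1048576.
Summing: E[X] = C(52, 7) · 2^{1 − 21} = 133784560 · 1/1048576 = 8361535/65536.
Numerically: E[X] ≈ 127.587.

E[X] = C(52,7)·2^(1−C(7,2)) = 8361535/65536 ≈ 127.587.


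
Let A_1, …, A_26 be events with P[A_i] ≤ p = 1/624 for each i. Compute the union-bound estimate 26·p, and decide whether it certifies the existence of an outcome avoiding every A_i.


Union bound: P[∪_{i=1}^{26} A_i] ≤ Σ_i P[A_i] ≤ 26·p = 26·(1/624) = 1/24.
Numerically: 1/24 ≈ 0.04167.
Is 1/24 < 1? YES.
Since P[∪ A_i] ≤ 1/24 < 1, the complement has P[∩ A_i^c] ≥ 1 − 1/24 = 23/24 > 0, so some outcome avoids every A_i.

26·p = 1/24 ≈ 0.04167; existence CERTIFIED by the union bound.


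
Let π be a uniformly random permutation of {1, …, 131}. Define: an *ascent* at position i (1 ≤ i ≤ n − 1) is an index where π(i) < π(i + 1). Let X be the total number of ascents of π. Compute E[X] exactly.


Write X = Σ X_I over i = 1, …, 130, with X_I the indicator of one ascent.
There are 130 indicators.
For each fixed i, the pair (π(i), π(i+1)) is a uniformly random ordered pair of distinct values from {1, …, 131}; by symmetry P[π(i) < π(i+1)] = 1/2.
By linearity: E[X] = 130 · (1/2) = (131 − 1) · (1/2) = 65 ≈ 65.00000.

E[X] = 65 = 65.00000.


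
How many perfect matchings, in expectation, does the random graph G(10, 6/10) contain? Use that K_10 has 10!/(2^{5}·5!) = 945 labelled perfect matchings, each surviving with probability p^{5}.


K_10 has 10!/(2^{5}·5!) = 945 labelled perfect matchings.
For each such perfect matching H, let X_H = 1 if all 5 edges of H are present in G. Then P[X_H = 1] = p^{5} = (3/5)^{5} = 243/3125.
By linearity: E[X] = Σ_H E[X_H] = 945 · p^{5} = 945 · 243/3125 = 45927/625.
Numerically: E[X] ≈ 73.5.

E[X] = 945 · (3/5)^{5} = 45927/625 ≈ 73.5.


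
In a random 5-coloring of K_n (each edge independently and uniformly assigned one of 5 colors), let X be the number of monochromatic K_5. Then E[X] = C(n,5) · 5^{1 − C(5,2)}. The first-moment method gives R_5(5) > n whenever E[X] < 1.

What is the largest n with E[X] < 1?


We need C(n, 5) · 5^{1 − 10} < 1, i.e. C(n, 5) < 5^{10 − 1} = 1953125.
Check values of n near the boundary:
  n = 46: C(46, 5) = 1370754; 1370754 < 1953125? YES
  n = 47: C(47, 5) = 1533939; 1533939 < 1953125? YES
  n = 48: C(48, 5) = 1712304; 1712304 < 1953125? YES
  n = 49: C(49, 5) = 1906884; 1906884 < 1953125? YES
  n = 50: C(50, 5) = 2118760; 2118760 < 1953125? NO
  n = 51: C(51, 5) = 2349060; 2349060 < 1953125? NO
The largest n with C(n, 5) < 1953125 is n = 49 (where E[X] = 1906884/1953125 ≈ 0.976). Hence R_5(5) > 49, i.e. R_5(5) ≥ 50.

Largest n = 49; hence R_5(5) > 49.


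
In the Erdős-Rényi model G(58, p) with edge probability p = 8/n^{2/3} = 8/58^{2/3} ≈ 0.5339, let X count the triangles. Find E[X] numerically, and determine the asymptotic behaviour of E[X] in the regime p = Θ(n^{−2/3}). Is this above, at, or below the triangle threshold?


Number of potential triangles: C(58, 3) = 30856.
Each occurs with probability p³ ≈ (0.5339)³ ≈ 1.521998e-01.
By linearity: E[X] = C(58, 3)·p³ ≈ 30856 · 1.521998e-01 ≈ 4696.2759.
Since α = 2/3 < 1, p = c/n^{2/3} ≫ 1/n is above the triangle threshold p ~ 1/n. Asymptotically E[X] ~ (c³/6)·n^{3(1−α)} = (8³/6)·n^{1} → ∞; triangles are abundant w.h.p.

E[X] ≈ 4696.2759; in regime p = Θ(1/n^{2/3}) E[X] diverges (above the triangle threshold p ~ 1/n).


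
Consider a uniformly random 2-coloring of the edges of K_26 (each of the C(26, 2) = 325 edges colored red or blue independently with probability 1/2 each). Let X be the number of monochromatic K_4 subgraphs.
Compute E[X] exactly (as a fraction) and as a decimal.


Let X = Σ_S X_S over the C(26, 4) = 14950 subsets S of size 4, where X_S = 1 if the K_4 on S is monochromatic.
For a fixed S, the K_4 on S has C(4, 2) = 6 edges. P[all 6 edges red] = (1/2)^6, and likewise for blue, so P[monochromatic] = 2·(1/2)^6 = 2^{1 − 6} = 1/32.
By linearity of expectation: E[X] = C(26, 4) · 2^{1 − 6} = 14950 · 1/32 = 7475/16.
Numerically: E[X] ≈ 467.187500.

E[X] = C(26,4)·2^(1−C(4,2)) = 7475/16 ≈ 467.187500.


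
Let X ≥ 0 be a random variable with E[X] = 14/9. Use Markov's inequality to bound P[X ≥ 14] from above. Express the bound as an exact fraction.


μ = E[X] = 14/9, a = 14.
Markov: P[X ≥ 14] ≤ μ/a = (14/9)/14 = 1/9.
Numerically: ≈ 0.11111.
(Since a = 14 > μ = 1.55556, the bound 1/9 is < 1 and informative.)

P[X ≥ 14] ≤ 1/9 ≈ 0.11111.


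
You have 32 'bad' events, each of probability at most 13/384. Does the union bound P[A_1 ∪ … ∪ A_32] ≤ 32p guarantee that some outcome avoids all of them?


Union bound: P[∪_{i=1}^{32} A_i] ≤ Σ_i P[A_i] ≤ 32·p = 32·(13/384) = 13/12.
Numerically: 13/12 ≈ 1.08333.
Is 13/12 < 1? NO.
Since the bound 13/12 is ≥ 1, the union bound is uninformative here; it does NOT by itself certify existence.

32·p = 13/12 ≈ 1.08333; existence NOT certified by the union bound.


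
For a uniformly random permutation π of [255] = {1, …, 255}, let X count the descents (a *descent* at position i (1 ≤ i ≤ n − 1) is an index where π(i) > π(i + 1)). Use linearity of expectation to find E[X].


Write X = Σ X_I over i = 1, …, 254, with X_I the indicator of one descent.
There are 254 indicators.
For each fixed i, the pair (π(i), π(i+1)) is a uniformly random ordered pair of distinct values from {1, …, 255}; by symmetry P[π(i) > π(i+1)] = 1/2.
By linearity: E[X] = 254 · (1/2) = (255 − 1) · (1/2) = 127 ≈ 127.0000.

E[X] = 127 = 127.0000.


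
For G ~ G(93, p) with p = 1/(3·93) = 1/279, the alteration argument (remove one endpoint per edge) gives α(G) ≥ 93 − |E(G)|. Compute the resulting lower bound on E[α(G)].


E[|E(G)|] = C(93, 2)·p = 4278 · (1/279) = 46/3.
E[α(G)] ≥ n − E[|E(G)|] = 93 − 46/3 = 233/3.
Numerically: ≈ 77.667.
(This is only a lower bound; the true E[α(G)] may be larger.)

E[α(G)] ≥ 233/3 ≈ 77.667.


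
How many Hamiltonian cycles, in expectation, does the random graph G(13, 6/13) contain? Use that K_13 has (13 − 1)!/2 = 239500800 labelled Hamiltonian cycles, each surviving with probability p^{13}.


K_13 has (13 − 1)!/2 = 239500800 labelled Hamiltonian cycles.
For each such Hamiltonian cycle H, let X_H = 1 if all 13 edges of H are present in G. Then P[X_H = 1] = p^{13} = (6/13)^{13} = 13060694016/302875106592253.
By linearity of expectation: E[X] = Σ_H E[X_H] = 239500800 · p^{13} = 239500800 · 13060694016/302875106592253 = 3128046665387212800/302875106592253.
Numerically: E[X] ≈ 10328.

E[X] = 239500800 · (6/13)^{13} = 3128046665387212800/302875106592253 ≈ 10328.


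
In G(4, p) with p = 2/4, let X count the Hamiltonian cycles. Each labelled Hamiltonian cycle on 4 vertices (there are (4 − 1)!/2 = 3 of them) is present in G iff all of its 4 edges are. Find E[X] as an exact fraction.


K_4 has (4 − 1)!/2 = 3 labelled Hamiltonian cycles.
For each such Hamiltonian cycle H, let X_H = 1 if all 4 edges of H are present in G. Then P[X_H = 1] = p^{4} = (1/2)^{4} = 1/16.
Summing the indicators: E[X] = Σ_H E[X_H] = 3 · p^{4} = 3 · 1/16 = 3/16.
Numerically: E[X] ≈ 0.1875.

E[X] = 3 · (1/2)^{4} = 3/16 ≈ 0.1875.


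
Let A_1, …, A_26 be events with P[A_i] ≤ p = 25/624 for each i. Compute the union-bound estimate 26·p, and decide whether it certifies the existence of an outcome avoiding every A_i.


Union bound: P[∪_{i=1}^{26} A_i] ≤ Σ_i P[A_i] ≤ 26·p = 26·(25/624) = 25/24.
Numerically: 25/24 ≈ 1.042.
Is 25/24 < 1? NO.
Since the bound 25/24 is ≥ 1, the union bound is uninformative here; it does NOT by itself certify existence.

26·p = 25/24 ≈ 1.042; existence NOT certified by the union bound.


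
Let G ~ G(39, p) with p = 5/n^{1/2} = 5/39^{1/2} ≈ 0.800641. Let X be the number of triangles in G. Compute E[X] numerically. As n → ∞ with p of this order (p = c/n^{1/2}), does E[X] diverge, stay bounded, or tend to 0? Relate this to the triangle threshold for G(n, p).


Number of potential triangles: C(39, 3) = 9139.
Each occurs with probability p³ ≈ (0.800641)³ ≈ 5.13231262e-01.
By linearity: E[X] = C(39, 3)·p³ ≈ 9139 · 5.13231262e-01 ≈ 4690.420505.
Since α = 1/2 < 1, p = c/n^{1/2} ≫ 1/n is above the triangle threshold p ~ 1/n. Asymptotically E[X] ~ (c³/6)·n^{3(1−α)} = (5³/6)·n^{1.5} → ∞; triangles are abundant w.h.p.

E[X] ≈ 4690.420505; in regime p = Θ(1/n^{1/2}) E[X] diverges (above the triangle threshold p ~ 1/n).


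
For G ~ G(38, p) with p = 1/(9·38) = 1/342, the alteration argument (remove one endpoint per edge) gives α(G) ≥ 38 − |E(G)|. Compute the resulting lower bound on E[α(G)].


E[|E(G)|] = C(38, 2)·p = 703 · (1/342) = 37/18.
E[α(G)] ≥ n − E[|E(G)|] = 38 − 37/18 = 647/18.
Numerically: ≈ 35.9444.
(This is only a lower bound; the true E[α(G)] may be larger.)

E[α(G)] ≥ 647/18 ≈ 35.9444.


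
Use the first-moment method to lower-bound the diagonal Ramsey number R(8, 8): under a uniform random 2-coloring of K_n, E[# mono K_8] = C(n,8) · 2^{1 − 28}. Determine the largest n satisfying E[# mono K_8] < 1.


We need C(n, 8) · 2^{1 − 28} < 1, i.e. C(n, 8) < 2^{28 − 1} = 134217728.
Check values of n near the boundary:
  n = 38: C(38, 8) = 48903492; 48903492 < 134217728? YES
  n = 39: C(39, 8) = 61523748; 61523748 < 134217728? YES
  n = 40: C(40, 8) = 76904685; 76904685 < 134217728? YES
  n = 41: C(41, 8) = 95548245; 95548245 < 134217728? YES
  n = 42: C(42, 8) = 118030185; 118030185 < 134217728? YES
  n = 43: C(43, 8) = 145008513; 145008513 < 134217728? NO
  n = 44: C(44, 8) = 177232627; 177232627 < 134217728? NO
The largest n with C(n, 8) < 134217728 is n = 42 (where E[X] = 118030185/134217728 ≈ 0.879393). Hence R(8, 8) > 42, i.e. R(8, 8) ≥ 43.

Largest n = 42; hence R(8, 8) > 42.


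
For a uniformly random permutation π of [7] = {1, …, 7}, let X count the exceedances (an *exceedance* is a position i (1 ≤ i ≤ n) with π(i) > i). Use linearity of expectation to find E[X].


Write X = Σ_{i=1}^{7} X_i, where X_i = 1_{π(i) > i}.
For each fixed i, π(i) is uniform over {1, …, 7} (marginal of a uniform permutation), so P[π(i) > i] = (n − i)/n. Summing: Σ_{i=1}^{7} (n − i)/n = (0 + 1 + … + 6)/7 = 7(7 − 1)/(2·7) = (7 − 1)/2.
Hence E[X] = Σ_{i=1}^{7} (7 − i)/7 = 3 ≈ 3.00000.

E[X] = 3 = 3.00000.


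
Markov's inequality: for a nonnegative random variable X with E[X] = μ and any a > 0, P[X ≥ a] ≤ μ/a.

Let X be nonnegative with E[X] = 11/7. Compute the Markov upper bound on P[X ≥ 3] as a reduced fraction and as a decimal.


μ = E[X] = 11/7, a = 3.
Markov: P[X ≥ 3] ≤ μ/a = (11/7)/3 = 11/21.
Numerically: ≈ 0.523810.
(Since a = 3 > μ = 1.571429, the bound 11/21 is < 1 and informative.)

P[X ≥ 3] ≤ 11/21 ≈ 0.523810.


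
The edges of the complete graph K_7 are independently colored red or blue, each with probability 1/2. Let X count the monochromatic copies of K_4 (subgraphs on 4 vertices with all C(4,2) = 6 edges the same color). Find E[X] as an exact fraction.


Let X = Σ_S X_S over the C(7, 4) = 35 subsets S of size 4, where X_S = 1 if the K_4 on S is monochromatic.
For a fixed S, the K_4 on S has C(4, 2) = 6 edges. P[all 6 edges red] = (1/2)^6, and likewise for blue, so P[monochromatic] = 2·(1/2)^6 = 2^{1 − 6} = 1/32.
Summing: E[X] = C(7, 4) · 2^{1 − 6} = 35 · 1/32 = 35/32.
Numerically: E[X] ≈ 1.094.

E[X] = C(7,4)·2^(1−C(4,2)) = 35/32 ≈ 1.094.


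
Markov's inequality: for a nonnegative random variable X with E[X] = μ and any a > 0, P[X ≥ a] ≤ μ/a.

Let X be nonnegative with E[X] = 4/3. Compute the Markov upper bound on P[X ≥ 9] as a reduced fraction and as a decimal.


μ = E[X] = 4/3, a = 9.
Markov: P[X ≥ 9] ≤ μ/a = (4/3)/9 = 4/27.
Numerically: ≈ 0.148148.
(Since a = 9 > μ = 1.333333, the bound 4/27 is < 1 and informative.)

P[X ≥ 9] ≤ 4/27 ≈ 0.148148.


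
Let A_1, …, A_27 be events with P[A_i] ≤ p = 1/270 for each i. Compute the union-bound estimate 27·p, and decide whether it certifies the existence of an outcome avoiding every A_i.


Union bound: P[∪_{i=1}^{27} A_i] ≤ Σ_i P[A_i] ≤ 27·p = 27·(1/270) = 1/10.
Numerically: 1/10 ≈ 0.100000.
Is 1/10 < 1? YES.
Since P[∪ A_i] ≤ 1/10 < 1, the complement has P[∩ A_i^c] ≥ 1 − 1/10 = 9/10 > 0, so some outcome avoids every A_i.

27·p = 1/10 ≈ 0.100000; existence CERTIFIED by the union bound.


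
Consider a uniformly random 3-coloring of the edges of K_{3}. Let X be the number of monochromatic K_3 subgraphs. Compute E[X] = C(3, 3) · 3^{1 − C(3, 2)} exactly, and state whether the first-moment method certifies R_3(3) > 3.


E[X] = C(3, 3) · 3^{1 − 3} = 1 · 3^{−2} = 1/9.
As a reduced fraction: E[X] = 1/9 ≈ 0.11111.
Is E[X] < 1? YES.
Since E[X] < 1, there exists a 3-coloring of K_{3} with no monochromatic K_3; hence R_3(3) > 3.

E[X] = 1/9 ≈ 0.11111; E[X] < 1, so R_3(3) > 3.


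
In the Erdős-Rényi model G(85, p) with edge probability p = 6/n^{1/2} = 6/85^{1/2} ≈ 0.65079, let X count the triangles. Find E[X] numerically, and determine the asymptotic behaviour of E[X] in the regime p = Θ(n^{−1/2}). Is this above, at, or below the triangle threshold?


Number of potential triangles: C(85, 3) = 98770.
Each occurs with probability p³ ≈ (0.65079)³ ≈ 2.7562929e-01.
By linearity: E[X] = C(85, 3)·p³ ≈ 98770 · 2.7562929e-01 ≈ 27223.90473.
Since α = 1/2 < 1, p = c/n^{1/2} ≫ 1/n is above the triangle threshold p ~ 1/n. Asymptotically E[X] ~ (c³/6)·n^{3(1−α)} = (6³/6)·n^{1.5} → ∞; triangles are abundant w.h.p.

E[X] ≈ 27223.90473; in regime p = Θ(1/n^{1/2}) E[X] diverges (above the triangle threshold p ~ 1/n).


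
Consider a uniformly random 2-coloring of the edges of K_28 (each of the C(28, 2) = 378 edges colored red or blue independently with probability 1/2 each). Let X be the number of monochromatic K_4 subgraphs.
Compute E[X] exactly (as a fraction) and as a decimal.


Let X = Σ_S X_S over the C(28, 4) = 20475 subsets S of size 4, where X_S = 1 if the K_4 on S is monochromatic.
For a fixed S, the K_4 on S has C(4, 2) = 6 edges. P[all 6 edges red] = (1/2)^6, and likewise for blue, so P[monochromatic] = 2·(1/2)^6 = 2^{1 − 6} = 1/32.
Summing: E[X] = C(28, 4) · 2^{1 − 6} = 20475 · 1/32 = 20475/32.
Numerically: E[X] ≈ 639.8438.

E[X] = C(28,4)·2^(1−C(4,2)) = 20475/32 ≈ 639.8438.


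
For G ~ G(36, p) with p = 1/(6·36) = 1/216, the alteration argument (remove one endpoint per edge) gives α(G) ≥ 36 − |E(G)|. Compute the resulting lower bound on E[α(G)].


E[|E(G)|] = C(36, 2)·p = 630 · (1/216) = 35/12.
E[α(G)] ≥ n − E[|E(G)|] = 36 − 35/12 = 397/12.
Numerically: ≈ 33.083.
(This is only a lower bound; the true E[α(G)] may be larger.)

E[α(G)] ≥ 397/12 ≈ 33.083.


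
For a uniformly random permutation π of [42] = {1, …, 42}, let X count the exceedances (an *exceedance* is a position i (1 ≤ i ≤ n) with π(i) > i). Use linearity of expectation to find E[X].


Write X = Σ_{i=1}^{42} X_i, where X_i = 1_{π(i) > i}.
For each fixed i, π(i) is uniform over {1, …, 42} (marginal of a uniform permutation), so P[π(i) > i] = (n − i)/n. Summing: Σ_{i=1}^{42} (n − i)/n = (0 + 1 + … + 41)/42 = 42(42 − 1)/(2·42) = (42 − 1)/2.
Hence E[X] = Σ_{i=1}^{42} (42 − i)/42 = 41/2 ≈ 20.5000.

E[X] = 41/2 = 20.5000.


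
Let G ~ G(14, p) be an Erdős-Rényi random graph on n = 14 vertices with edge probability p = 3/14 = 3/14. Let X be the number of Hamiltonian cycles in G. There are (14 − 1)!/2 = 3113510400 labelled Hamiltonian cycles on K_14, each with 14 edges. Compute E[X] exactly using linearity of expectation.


K_14 has (14 − 1)!/2 = 3113510400 labelled Hamiltonian cycles.
For each such Hamiltonian cycle H, let X_H = 1 if all 14 edges of H are present in G. Then P[X_H = 1] = p^{14} = (3/14)^{14} = 4782969/11112006825558016.
By linearity of expectation: E[X] = Σ_H E[X_H] = 3113510400 · p^{14} = 3113510400 · 4782969/11112006825558016 = 4155084744525/3100448333024.
Numerically: E[X] ≈ 1.34016.

E[X] = 3113510400 · (3/14)^{14} = 4155084744525/3100448333024 ≈ 1.34016.


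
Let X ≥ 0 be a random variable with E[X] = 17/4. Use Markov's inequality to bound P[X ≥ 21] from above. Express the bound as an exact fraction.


μ = E[X] = 17/4, a = 21.
Markov: P[X ≥ 21] ≤ μ/a = (17/4)/21 = 17/84.
Numerically: ≈ 0.202.
(Since a = 21 > μ = 4.250, the bound 17/84 is < 1 and informative.)

P[X ≥ 21] ≤ 17/84 ≈ 0.202.


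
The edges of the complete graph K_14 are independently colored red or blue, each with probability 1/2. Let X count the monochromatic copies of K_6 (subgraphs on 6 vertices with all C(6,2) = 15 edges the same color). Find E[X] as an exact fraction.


Let X = Σ_S X_S over the C(14, 6) = 3003 subsets S of size 6, where X_S = 1 if the K_6 on S is monochromatic.
For a fixed S, the K_6 on S has C(6, 2) = 15 edges. P[all 15 edges red] = (1/2)^15, and likewise for blue, so P[monochromatic] = 2·(1/2)^15 = 2^{1 − 15} = 1/16384.
By linearity: E[X] = C(14, 6) · 2^{1 − 15} = 3003 · 1/16384 = 3003/16384.
Numerically: E[X] ≈ 0.1833.

E[X] = C(14,6)·2^(1−C(6,2)) = 3003/16384 ≈ 0.1833.


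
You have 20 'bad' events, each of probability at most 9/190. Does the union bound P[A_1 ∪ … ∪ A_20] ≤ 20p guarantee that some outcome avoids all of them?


Union bound: P[∪_{i=1}^{20} A_i] ≤ Σ_i P[A_i] ≤ 20·p = 20·(9/190) = 18/19.
Numerically: 18/19 ≈ 0.9474.
Is 18/19 < 1? YES.
Since P[∪ A_i] ≤ 18/19 < 1, the complement has P[∩ A_i^c] ≥ 1 − 18/19 = 1/19 > 0, so some outcome avoids every A_i.

20·p = 18/19 ≈ 0.9474; existence CERTIFIED by the union bound.


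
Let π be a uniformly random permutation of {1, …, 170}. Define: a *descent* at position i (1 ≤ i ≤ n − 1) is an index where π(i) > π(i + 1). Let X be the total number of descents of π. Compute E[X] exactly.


Write X = Σ X_I over i = 1, …, 169, with X_I the indicator of one descent.
There are 169 indicators.
For each fixed i, the pair (π(i), π(i+1)) is a uniformly random ordered pair of distinct values from {1, …, 170}; by symmetry P[π(i) > π(i+1)] = 1/2.
By linearity: E[X] = 169 · (1/2) = (170 − 1) · (1/2) = 169/2 ≈ 84.5000.

E[X] = 169/2 = 84.5000.


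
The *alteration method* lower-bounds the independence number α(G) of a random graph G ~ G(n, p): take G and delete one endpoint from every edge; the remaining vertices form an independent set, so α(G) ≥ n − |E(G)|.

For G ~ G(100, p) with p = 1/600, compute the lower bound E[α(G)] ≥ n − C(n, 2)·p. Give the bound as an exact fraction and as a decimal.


E[|E(G)|] = C(100, 2)·p = 4950 · (1/600) = 33/4.
E[α(G)] ≥ n − E[|E(G)|] = 100 − 33/4 = 367/4.
Numerically: ≈ 91.7500.
(This is only a lower bound; the true E[α(G)] may be larger.)

E[α(G)] ≥ 367/4 ≈ 91.7500.


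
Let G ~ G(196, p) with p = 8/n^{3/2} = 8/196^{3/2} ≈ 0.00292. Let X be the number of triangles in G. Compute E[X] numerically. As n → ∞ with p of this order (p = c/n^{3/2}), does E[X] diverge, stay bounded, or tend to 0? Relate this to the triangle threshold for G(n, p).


Number of potential triangles: C(196, 3) = 1235780.
Each occurs with probability p³ ≈ (0.00292)³ ≈ 2.47809e-08.
By linearity: E[X] = C(196, 3)·p³ ≈ 1235780 · 2.47809e-08 ≈ 0.031.
Since α = 3/2 > 1, p = c/n^{3/2} = o(1/n) is below the triangle threshold p ~ 1/n. Asymptotically E[X] ~ (c³/6)·n^{3(1−α)} = (8³/6)·n^{-1.5} → 0, so by Markov's inequality G has no triangles w.h.p.

E[X] ≈ 0.031; in regime p = Θ(1/n^{3/2}) E[X] tends to 0 (below the triangle threshold p ~ 1/n).


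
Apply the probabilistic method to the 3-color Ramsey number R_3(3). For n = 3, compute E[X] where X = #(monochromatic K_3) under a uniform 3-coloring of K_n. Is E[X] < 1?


E[X] = C(3, 3) · 3^{1 − 3} = 1 · 3^{−2} = 1/9.
As a reduced fraction: E[X] = 1/9 ≈ 0.111111.
Is E[X] < 1? YES.
Since E[X] < 1, there exists a 3-coloring of K_{3} with no monochromatic K_3; hence R_3(3) > 3.

E[X] = 1/9 ≈ 0.111111; E[X] < 1, so R_3(3) > 3.


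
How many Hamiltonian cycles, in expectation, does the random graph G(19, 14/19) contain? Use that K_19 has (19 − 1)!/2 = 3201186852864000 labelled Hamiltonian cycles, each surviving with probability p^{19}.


K_19 has (19 − 1)!/2 = 3201186852864000 labelled Hamiltonian cycles.
For each such Hamiltonian cycle H, let X_H = 1 if all 19 edges of H are present in G. Then P[X_H = 1] = p^{19} = (14/19)^{19} = 5976303958948914397184/1978419655660313589123979.
By linearity of expectation: E[X] = Σ_H E[X_H] = 3201186852864000 · p^{19} = 3201186852864000 · 5976303958948914397184/1978419655660313589123979 = 19131265662106339128470788663934976000/1978419655660313589123979.
Numerically: E[X] ≈ 9.67e+12.

E[X] = 3201186852864000 · (14/19)^{19} = 19131265662106339128470788663934976000/1978419655660313589123979 ≈ 9.67e+12.


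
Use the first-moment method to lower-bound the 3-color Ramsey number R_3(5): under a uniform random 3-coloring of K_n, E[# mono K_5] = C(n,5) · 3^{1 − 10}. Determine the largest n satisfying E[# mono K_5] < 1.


We need C(n, 5) · 3^{1 − 10} < 1, i.e. C(n, 5) < 3^{10 − 1} = 19683.
Check values of n near the boundary:
  n = 14: C(14, 5) = 2002; 2002 < 19683? YES
  n = 15: C(15, 5) = 3003; 3003 < 19683? YES
  n = 16: C(16, 5) = 4368; 4368 < 19683? YES
  n = 17: C(17, 5) = 6188; 6188 < 19683? YES
  n = 18: C(18, 5) = 8568; 8568 < 19683? YES
  n = 19: C(19, 5) = 11628; 11628 < 19683? YES
  n = 20: C(20, 5) = 15504; 15504 < 19683? YES
  n = 21: C(21, 5) = 20349; 20349 < 19683? NO
  n = 22: C(22, 5) = 26334; 26334 < 19683? NO
  n = 23: C(23, 5) = 33649; 33649 < 19683? NO
The largest n with C(n, 5) < 19683 is n = 20 (where E[X] = 5168/6561 ≈ 0.787685). Hence R_3(5) > 20, i.e. R_3(5) ≥ 21.

Largest n = 20; hence R_3(5) > 20.


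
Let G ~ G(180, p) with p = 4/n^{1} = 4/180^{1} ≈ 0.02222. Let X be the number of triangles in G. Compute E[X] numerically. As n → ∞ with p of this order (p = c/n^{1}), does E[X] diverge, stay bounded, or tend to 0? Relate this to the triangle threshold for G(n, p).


Number of potential triangles: C(180, 3) = 955860.
Each occurs with probability p³ ≈ (0.02222)³ ≈ 1.097394e-05.
By linearity: E[X] = C(180, 3)·p³ ≈ 955860 · 1.097394e-05 ≈ 10.4895.
Here α = 1, so p = 4/n is exactly at the triangle threshold p ~ 1/n. Asymptotically E[X] → c³/6 = 4³/6 = 32/3 ≈ 10.6667, a bounded constant. In this regime the triangle count is asymptotically Poisson(c³/6).

E[X] ≈ 10.4895; in regime p = Θ(1/n^{1}) E[X] stays bounded (at the triangle threshold p ~ 1/n).


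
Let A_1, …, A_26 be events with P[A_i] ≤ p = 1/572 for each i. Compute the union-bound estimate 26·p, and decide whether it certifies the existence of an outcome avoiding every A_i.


Union bound: P[∪_{i=1}^{26} A_i] ≤ Σ_i P[A_i] ≤ 26·p = 26·(1/572) = 1/22.
Numerically: 1/22 ≈ 0.045.
Is 1/22 < 1? YES.
Since P[∪ A_i] ≤ 1/22 < 1, the complement has P[∩ A_i^c] ≥ 1 − 1/22 = 21/22 > 0, so some outcome avoids every A_i.

26·p = 1/22 ≈ 0.045; existence CERTIFIED by the union bound.


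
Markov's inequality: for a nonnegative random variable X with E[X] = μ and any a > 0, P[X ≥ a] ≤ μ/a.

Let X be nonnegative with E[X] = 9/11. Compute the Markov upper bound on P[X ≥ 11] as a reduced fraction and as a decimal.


μ = E[X] = 9/11, a = 11.
Markov: P[X ≥ 11] ≤ μ/a = (9/11)/11 = 9/121.
Numerically: ≈ 0.074380.
(Since a = 11 > μ = 0.818182, the bound 9/121 is < 1 and informative.)

P[X ≥ 11] ≤ 9/121 ≈ 0.074380.


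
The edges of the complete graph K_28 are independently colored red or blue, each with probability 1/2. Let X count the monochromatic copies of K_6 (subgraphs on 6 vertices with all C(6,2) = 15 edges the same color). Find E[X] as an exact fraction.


Let X = Σ_S X_S over the C(28, 6) = 376740 subsets S of size 6, where X_S = 1 if the K_6 on S is monochromatic.
For a fixed S, the K_6 on S has C(6, 2) = 15 edges. P[all 15 edges red] = (1/2)^15, and likewise for blue, so P[monochromatic] = 2·(1/2)^15 = 2^{1 − 15} = 1/16384.
Summing: E[X] = C(28, 6) · 2^{1 − 15} = 376740 · 1/16384 = 94185/4096.
Numerically: E[X] ≈ 22.994.

E[X] = C(28,6)·2^(1−C(6,2)) = 94185/4096 ≈ 22.994.


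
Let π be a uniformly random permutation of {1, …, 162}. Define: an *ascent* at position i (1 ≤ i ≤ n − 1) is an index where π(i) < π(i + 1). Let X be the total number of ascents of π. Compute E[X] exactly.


Write X = Σ X_I over i = 1, …, 161, with X_I the indicator of one ascent.
There are 161 indicators.
For each fixed i, the pair (π(i), π(i+1)) is a uniformly random ordered pair of distinct values from {1, …, 162}; by symmetry P[π(i) < π(i+1)] = 1/2.
By linearity: E[X] = 161 · (1/2) = (162 − 1) · (1/2) = 161/2 ≈ 80.500000.

E[X] = 161/2 = 80.500000.


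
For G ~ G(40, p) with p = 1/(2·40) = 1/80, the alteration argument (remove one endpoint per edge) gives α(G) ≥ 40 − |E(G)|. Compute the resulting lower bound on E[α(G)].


E[|E(G)|] = C(40, 2)·p = 780 · (1/80) = 39/4.
E[α(G)] ≥ n − E[|E(G)|] = 40 − 39/4 = 121/4.
Numerically: ≈ 30.250000.
(This is only a lower bound; the true E[α(G)] may be larger.)

E[α(G)] ≥ 121/4 ≈ 30.250000.


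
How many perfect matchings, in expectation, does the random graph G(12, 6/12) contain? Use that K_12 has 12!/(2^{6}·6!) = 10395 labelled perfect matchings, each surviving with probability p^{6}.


K_12 has 12!/(2^{6}·6!) = 10395 labelled perfect matchings.
For each such perfect matching H, let X_H = 1 if all 6 edges of H are present in G. Then P[X_H = 1] = p^{6} = (1/2)^{6} = 1/64.
By linearity of expectation: E[X] = Σ_H E[X_H] = 10395 · p^{6} = 10395 · 1/64 = 10395/64.
Numerically: E[X] ≈ 162.4.

E[X] = 10395 · (1/2)^{6} = 10395/64 ≈ 162.4.


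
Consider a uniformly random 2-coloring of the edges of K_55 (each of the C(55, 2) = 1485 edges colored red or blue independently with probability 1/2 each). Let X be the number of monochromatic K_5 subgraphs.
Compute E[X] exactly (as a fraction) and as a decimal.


Let X = Σ_S X_S over the C(55, 5) = 3478761 subsets S of size 5, where X_S = 1 if the K_5 on S is monochromatic.
For a fixed S, the K_5 on S has C(5, 2) = 10 edges. P[all 10 edges red] = (1/2)^10, and likewise for blue, so P[monochromatic] = 2·(1/2)^10 = 2^{1 − 10} = 1/512.
By linearity of expectation: E[X] = C(55, 5) · 2^{1 − 10} = 3478761 · 1/512 = 3478761/512.
Numerically: E[X] ≈ 6794.45508.

E[X] = C(55,5)·2^(1−C(5,2)) = 3478761/512 ≈ 6794.45508.


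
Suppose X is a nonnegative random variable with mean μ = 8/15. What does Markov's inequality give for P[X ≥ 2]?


μ = E[X] = 8/15, a = 2.
Markov: P[X ≥ 2] ≤ μ/a = (8/15)/2 = 4/15.
Numerically: ≈ 0.267.
(Since a = 2 > μ = 0.533, the bound 4/15 is < 1 and informative.)

P[X ≥ 2] ≤ 4/15 ≈ 0.267.


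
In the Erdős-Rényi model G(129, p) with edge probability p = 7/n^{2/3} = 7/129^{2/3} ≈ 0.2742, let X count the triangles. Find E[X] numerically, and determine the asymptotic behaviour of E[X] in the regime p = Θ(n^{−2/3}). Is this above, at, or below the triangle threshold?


Number of potential triangles: C(129, 3) = 349504.
Each occurs with probability p³ ≈ (0.2742)³ ≈ 2.061174e-02.
By linearity: E[X] = C(129, 3)·p³ ≈ 349504 · 2.061174e-02 ≈ 7203.8863.
Since α = 2/3 < 1, p = c/n^{2/3} ≫ 1/n is above the triangle threshold p ~ 1/n. Asymptotically E[X] ~ (c³/6)·n^{3(1−α)} = (7³/6)·n^{1} → ∞; triangles are abundant w.h.p.

E[X] ≈ 7203.8863; in regime p = Θ(1/n^{2/3}) E[X] diverges (above the triangle threshold p ~ 1/n).


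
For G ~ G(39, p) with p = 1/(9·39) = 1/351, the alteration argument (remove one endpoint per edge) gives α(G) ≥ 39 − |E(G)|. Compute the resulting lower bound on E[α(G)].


E[|E(G)|] = C(39, 2)·p = 741 · (1/351) = 19/9.
E[α(G)] ≥ n − E[|E(G)|] = 39 − 19/9 = 332/9.
Numerically: ≈ 36.889.
(This is only a lower bound; the true E[α(G)] may be larger.)

E[α(G)] ≥ 332/9 ≈ 36.889.


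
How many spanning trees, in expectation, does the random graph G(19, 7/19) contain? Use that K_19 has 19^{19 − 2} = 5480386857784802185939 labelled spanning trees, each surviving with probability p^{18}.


K_19 has 19^{19 − 2} = 5480386857784802185939 labelled spanning trees.
For each such spanning tree H, let X_H = 1 if all 18 edges of H are present in G. Then P[X_H = 1] = p^{18} = (7/19)^{18} = 1628413597910449/104127350297911241532841.
By linearity of expectation: E[X] = Σ_H E[X_H] = 5480386857784802185939 · p^{18} = 5480386857784802185939 · 1628413597910449/104127350297911241532841 = 1628413597910449/19.
Numerically: E[X] ≈ 8.5706e+13.

E[X] = 5480386857784802185939 · (7/19)^{18} = 1628413597910449/19 ≈ 8.5706e+13.


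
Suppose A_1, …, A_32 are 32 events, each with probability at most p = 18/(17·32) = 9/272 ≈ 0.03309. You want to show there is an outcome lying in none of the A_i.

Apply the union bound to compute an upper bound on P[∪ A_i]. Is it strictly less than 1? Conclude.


Union bound: P[∪_{i=1}^{32} A_i] ≤ Σ_i P[A_i] ≤ 32·p = 32·(9/272) = 18/17.
Numerically: 18/17 ≈ 1.05882.
Is 18/17 < 1? NO.
Since the bound 18/17 is ≥ 1, the union bound is uninformative here; it does NOT by itself certify existence.

32·p = 18/17 ≈ 1.05882; existence NOT certified by the union bound.


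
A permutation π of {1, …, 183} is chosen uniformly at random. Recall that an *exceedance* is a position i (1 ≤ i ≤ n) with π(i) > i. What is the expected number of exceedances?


Write X = Σ_{i=1}^{183} X_i, where X_i = 1_{π(i) > i}.
For each fixed i, π(i) is uniform over {1, …, 183} (marginal of a uniform permutation), so P[π(i) > i] = (n − i)/n. Summing: Σ_{i=1}^{183} (n − i)/n = (0 + 1 + … + 182)/183 = 183(183 − 1)/(2·183) = (183 − 1)/2.
Hence E[X] = Σ_{i=1}^{183} (183 − i)/183 = 91 ≈ 91.0000.

E[X] = 91 = 91.0000.


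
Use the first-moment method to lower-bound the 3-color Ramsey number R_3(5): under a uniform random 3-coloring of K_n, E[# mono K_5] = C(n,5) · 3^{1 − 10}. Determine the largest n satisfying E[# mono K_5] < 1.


We need C(n, 5) · 3^{1 − 10} < 1, i.e. C(n, 5) < 3^{10 − 1} = 19683.
Check values of n near the boundary:
  n = 16: C(16, 5) = 4368; 4368 < 19683? YES
  n = 17: C(17, 5) = 6188; 6188 < 19683? YES
  n = 18: C(18, 5) = 8568; 8568 < 19683? YES
  n = 19: C(19, 5) = 11628; 11628 < 19683? YES
  n = 20: C(20, 5) = 15504; 15504 < 19683? YES
  n = 21: C(21, 5) = 20349; 20349 < 19683? NO
  n = 22: C(22, 5) = 26334; 26334 < 19683? NO
  n = 23: C(23, 5) = 33649; 33649 < 19683? NO
The largest n with C(n, 5) < 19683 is n = 20 (where E[X] = 5168/6561 ≈ 0.78768). Hence R_3(5) > 20, i.e. R_3(5) ≥ 21.

Largest n = 20; hence R_3(5) > 20.


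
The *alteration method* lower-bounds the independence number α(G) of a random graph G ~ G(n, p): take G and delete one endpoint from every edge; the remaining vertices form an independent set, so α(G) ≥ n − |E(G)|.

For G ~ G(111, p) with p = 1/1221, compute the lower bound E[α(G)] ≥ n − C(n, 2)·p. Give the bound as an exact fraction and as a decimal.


E[|E(G)|] = C(111, 2)·p = 6105 · (1/1221) = 5.
E[α(G)] ≥ n − E[|E(G)|] = 111 − 5 = 106.
Numerically: ≈ 106.00000.
(This is only a lower bound; the true E[α(G)] may be larger.)

E[α(G)] ≥ 106 ≈ 106.00000.
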